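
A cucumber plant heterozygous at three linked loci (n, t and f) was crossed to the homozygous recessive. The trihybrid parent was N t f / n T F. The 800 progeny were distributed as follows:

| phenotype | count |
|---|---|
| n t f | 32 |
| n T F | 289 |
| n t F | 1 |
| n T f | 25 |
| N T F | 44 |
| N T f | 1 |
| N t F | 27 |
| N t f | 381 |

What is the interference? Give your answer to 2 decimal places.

The two rarest classes, N T f and n t F, are the double crossovers. Comparing them with the parentals, only the t allele has switched, so t is the middle locus and the order is f – t – n.
f–t: (52 + 2)/800 = 0.0675; t–n: (76 + 2)/800 = 0.0975.
Expected DCO frequency = 0.0675 × 0.0975 ≈ 0.00658; observed = 2/800 ≈ 0.00250.
Coefficient of coincidence = 0.00250/0.00658 ≈ 0.38; interference = 1 − 0.38 = 0.62.

0.62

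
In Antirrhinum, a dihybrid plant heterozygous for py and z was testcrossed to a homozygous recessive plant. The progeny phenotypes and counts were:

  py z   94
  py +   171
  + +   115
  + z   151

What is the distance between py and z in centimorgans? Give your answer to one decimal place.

39.4 centimorgans

The two most frequent classes, + z (151) and py + (171), are the parental types, so the F1 was + z / py +.
The recombinant classes are + + and py z: 115 + 94 = 209.
Recombination frequency = 209/531 = 0.3936 ≈ 39.4%, i.e. 39.4 centimorgans.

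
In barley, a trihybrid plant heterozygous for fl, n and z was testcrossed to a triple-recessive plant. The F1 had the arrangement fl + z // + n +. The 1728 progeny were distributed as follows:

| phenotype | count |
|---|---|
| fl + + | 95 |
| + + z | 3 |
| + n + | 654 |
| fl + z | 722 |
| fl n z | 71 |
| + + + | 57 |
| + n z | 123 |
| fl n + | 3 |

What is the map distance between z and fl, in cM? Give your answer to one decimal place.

The two rarest classes, + + z and fl n +, are the double crossovers. Comparing them with the parentals, only the fl allele has switched, so fl is the middle locus and the order is n – fl – z.
Crossovers in the fl–z interval produce the single-crossover classes fl + + and + n z (95 + 123 = 218) plus the double crossovers (6).
RF(fl–z) = (218 + 6) / 1728 = 224/1728 = 0.1296 → 13.0 cM.

13.0 cM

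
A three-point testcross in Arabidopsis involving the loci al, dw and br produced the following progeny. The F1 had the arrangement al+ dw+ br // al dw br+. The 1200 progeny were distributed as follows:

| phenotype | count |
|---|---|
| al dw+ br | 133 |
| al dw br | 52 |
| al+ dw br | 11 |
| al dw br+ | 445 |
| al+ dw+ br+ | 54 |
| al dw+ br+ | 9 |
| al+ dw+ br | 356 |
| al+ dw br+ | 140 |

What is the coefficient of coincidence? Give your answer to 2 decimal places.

0.65

The two rarest classes, al+ dw br and al dw+ br+, are the double crossovers. Comparing them with the parentals, only the dw allele has switched, so dw is the middle locus and the order is al – dw – br.
al–dw: (273 + 20)/1200 = 0.2442; dw–br: (106 + 20)/1200 = 0.1050.
Expected DCO frequency = 0.2442 × 0.1050 ≈ 0.02564; observed = 20/1200 ≈ 0.01667.
Coefficient of coincidence = 0.01667/0.02564 ≈ 0.65.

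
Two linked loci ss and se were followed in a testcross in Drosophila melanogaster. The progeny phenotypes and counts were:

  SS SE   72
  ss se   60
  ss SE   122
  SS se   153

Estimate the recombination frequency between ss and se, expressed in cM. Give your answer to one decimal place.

32.4 cM

The two most frequent classes, SS se (153) and ss SE (122), are the parental types, so the F1 was SS se / ss SE.
The recombinant classes are SS SE and ss se: 72 + 60 = 132.
Recombination frequency = 132/407 = 0.3243 ≈ 32.4%, i.e. 32.4 cM.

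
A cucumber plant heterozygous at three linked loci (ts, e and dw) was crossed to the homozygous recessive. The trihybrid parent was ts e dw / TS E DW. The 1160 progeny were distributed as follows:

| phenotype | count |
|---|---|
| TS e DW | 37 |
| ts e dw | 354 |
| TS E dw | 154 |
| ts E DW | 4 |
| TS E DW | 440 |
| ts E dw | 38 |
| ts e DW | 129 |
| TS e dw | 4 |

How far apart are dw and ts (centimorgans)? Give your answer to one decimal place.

The two rarest classes, TS e dw and ts E DW, are the double crossovers. Comparing them with the parentals, only the ts allele has switched, so ts is the middle locus and the order is dw – ts – e.
Crossovers in the dw–ts interval produce the single-crossover classes ts e DW and TS E dw (129 + 154 = 283) plus the double crossovers (8).
RF(dw–ts) = (283 + 8) / 1160 = 291/1160 = 0.2509 → 25.1 centimorgans.

25.1 centimorgans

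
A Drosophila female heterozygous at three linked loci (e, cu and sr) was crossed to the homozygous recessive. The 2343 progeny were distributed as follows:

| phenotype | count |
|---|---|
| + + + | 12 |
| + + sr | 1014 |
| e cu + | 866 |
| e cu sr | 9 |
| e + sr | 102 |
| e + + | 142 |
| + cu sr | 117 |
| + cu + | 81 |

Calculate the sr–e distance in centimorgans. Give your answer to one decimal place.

The two most frequent reciprocal classes, e cu + and + + sr, are the parental types, so the F1 was e cu + / + + sr.
The two rarest classes, e cu sr and + + +, are the double crossovers. Comparing them with the parentals, only the sr allele has switched, so sr is the middle locus and the order is cu – sr – e.
Crossovers in the sr–e interval produce the single-crossover classes + cu + and e + sr (81 + 102 = 183) plus the double crossovers (21).
RF(sr–e) = (183 + 21) / 2343 = 204/2343 = 0.0871 → 8.7 centimorgans.

8.7 centimorgans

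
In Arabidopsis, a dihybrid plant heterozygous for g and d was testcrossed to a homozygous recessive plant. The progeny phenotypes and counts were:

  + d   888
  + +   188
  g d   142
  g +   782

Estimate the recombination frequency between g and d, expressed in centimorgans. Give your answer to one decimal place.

The two most frequent classes, + d (888) and g + (782), are the parental types, so the F1 was + d / g +.
The recombinant classes are + + and g d: 188 + 142 = 330.
Recombination frequency = 330/2000 = 0.1650 ≈ 16.5%, i.e. 16.5 centimorgans.

16.5 centimorgans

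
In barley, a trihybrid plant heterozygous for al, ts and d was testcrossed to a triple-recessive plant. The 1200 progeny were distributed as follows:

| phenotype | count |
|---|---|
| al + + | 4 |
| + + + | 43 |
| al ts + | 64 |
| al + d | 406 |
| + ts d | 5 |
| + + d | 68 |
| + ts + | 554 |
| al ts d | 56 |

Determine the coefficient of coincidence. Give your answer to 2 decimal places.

0.71

The two most frequent reciprocal classes, + ts + and al + d, are the parental types, so the F1 was + ts + / al + d.
The two rarest classes, + ts d and al + +, are the double crossovers. Comparing them with the parentals, only the d allele has switched, so d is the middle locus and the order is ts – d – al.
ts–d: (99 + 9)/1200 = 0.0900; d–al: (132 + 9)/1200 = 0.1175.
Expected DCO frequency = 0.0900 × 0.1175 ≈ 0.01057; observed = 9/1200 ≈ 0.00750.
Coefficient of coincidence = 0.00750/0.01057 ≈ 0.71.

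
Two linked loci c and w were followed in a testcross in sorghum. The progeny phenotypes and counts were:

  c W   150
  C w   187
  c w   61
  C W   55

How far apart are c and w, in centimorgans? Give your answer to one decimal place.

25.6 centimorgans

The two most frequent classes, C w (187) and c W (150), are the parental types, so the F1 was C w / c W.
The recombinant classes are C W and c w: 55 + 61 = 116.
Recombination frequency = 116/453 = 0.2561 ≈ 25.6%, i.e. 25.6 centimorgans.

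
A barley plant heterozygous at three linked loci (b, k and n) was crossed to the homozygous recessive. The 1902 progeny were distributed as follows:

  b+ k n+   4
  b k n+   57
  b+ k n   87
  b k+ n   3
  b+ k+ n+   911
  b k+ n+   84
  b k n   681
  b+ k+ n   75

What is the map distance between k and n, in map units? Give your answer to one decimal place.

7.3 map units

The two most frequent reciprocal classes, b+ k+ n+ and b k n, are the parental types, so the F1 was b+ k+ n+ / b k n.
The two rarest classes, b+ k n+ and b k+ n, are the double crossovers. Comparing them with the parentals, only the k allele has switched, so k is the middle locus and the order is b – k – n.
Crossovers in the k–n interval produce the single-crossover classes b+ k+ n and b k n+ (75 + 57 = 132) plus the double crossovers (7).
RF(k–n) = (132 + 7) / 1902 = 139/1902 = 0.0731 → 7.3 map units.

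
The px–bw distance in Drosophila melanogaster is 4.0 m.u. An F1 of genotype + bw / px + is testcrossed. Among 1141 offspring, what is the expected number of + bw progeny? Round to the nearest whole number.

548

A map distance of 4.0 m.u. corresponds to a recombination frequency of 0.040.
The F1 is + bw / px +, so + bw is a parental gamete class with expected frequency (1 − r)/2 = 0.960/2 = 0.4800.
Expected number = 0.4800 × 1141 = 547.68 ≈ 548.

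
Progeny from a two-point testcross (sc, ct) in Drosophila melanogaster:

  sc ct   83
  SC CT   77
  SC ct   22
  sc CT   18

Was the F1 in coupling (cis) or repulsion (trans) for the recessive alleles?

The two most frequent classes are SC CT (77) and sc ct (83); these are the parental (non-recombinant) types.
So the F1 carried SC CT on one chromosome and sc ct on the other — the recessive alleles are on the same chromosome (cis / coupling).

cis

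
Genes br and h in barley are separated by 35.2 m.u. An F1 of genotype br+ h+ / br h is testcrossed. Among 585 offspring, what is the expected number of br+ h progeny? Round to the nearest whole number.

A map distance of 35.2 m.u. corresponds to a recombination frequency of 0.352.
The F1 is br+ h+ / br h, so br+ h is a recombinant gamete class with expected frequency r/2 = 0.352/2 = 0.1760.
Expected number = 0.1760 × 585 = 102.96 ≈ 103.

103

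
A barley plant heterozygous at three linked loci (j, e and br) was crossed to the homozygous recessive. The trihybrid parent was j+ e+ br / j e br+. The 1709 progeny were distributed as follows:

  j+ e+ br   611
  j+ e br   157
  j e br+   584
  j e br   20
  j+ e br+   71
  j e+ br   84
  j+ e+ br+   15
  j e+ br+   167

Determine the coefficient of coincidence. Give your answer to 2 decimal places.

The two rarest classes, j+ e+ br+ and j e br, are the double crossovers. Comparing them with the parentals, only the br allele has switched, so br is the middle locus and the order is e – br – j.
e–br: (324 + 35)/1709 = 0.2101; br–j: (155 + 35)/1709 = 0.1112.
Expected DCO frequency = 0.2101 × 0.1112 ≈ 0.02336; observed = 35/1709 ≈ 0.02048.
Coefficient of coincidence = 0.02048/0.02336 ≈ 0.88.

0.88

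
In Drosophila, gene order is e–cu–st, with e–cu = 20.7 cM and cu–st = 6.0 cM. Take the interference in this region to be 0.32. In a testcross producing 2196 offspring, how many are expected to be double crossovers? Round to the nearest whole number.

Map distances give recombination frequencies of 0.207 and 0.060 for the two intervals.
With interference 0.32 (so coincidence = 0.68), expected double-crossover frequency = 0.207 × 0.060 × 0.68 = 0.00845.
Expected number = 0.00845 × 2196 = 18.55 ≈ 19.

19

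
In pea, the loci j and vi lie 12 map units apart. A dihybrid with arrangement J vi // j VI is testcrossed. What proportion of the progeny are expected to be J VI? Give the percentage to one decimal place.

A map distance of 12 map units corresponds to a recombination frequency of 0.120.
The F1 is J vi / j VI, so J VI is a recombinant gamete class with expected frequency r/2 = 0.120/2 = 0.0600.
That is 0.0600 = 6.0% of the progeny.

6.0%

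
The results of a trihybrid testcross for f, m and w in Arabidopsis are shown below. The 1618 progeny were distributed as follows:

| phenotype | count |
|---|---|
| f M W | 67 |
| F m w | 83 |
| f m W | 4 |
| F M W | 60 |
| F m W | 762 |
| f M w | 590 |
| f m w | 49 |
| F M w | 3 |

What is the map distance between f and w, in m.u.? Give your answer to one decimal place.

9.7 m.u.

The two most frequent reciprocal classes, F m W and f M w, are the parental types, so the F1 was F m W / f M w.
The two rarest classes, f m W and F M w, are the double crossovers. Comparing them with the parentals, only the f allele has switched, so f is the middle locus and the order is w – f – m.
Crossovers in the w–f interval produce the single-crossover classes F m w and f M W (83 + 67 = 150) plus the double crossovers (7).
RF(w–f) = (150 + 7) / 1618 = 157/1618 = 0.0970 → 9.7 m.u.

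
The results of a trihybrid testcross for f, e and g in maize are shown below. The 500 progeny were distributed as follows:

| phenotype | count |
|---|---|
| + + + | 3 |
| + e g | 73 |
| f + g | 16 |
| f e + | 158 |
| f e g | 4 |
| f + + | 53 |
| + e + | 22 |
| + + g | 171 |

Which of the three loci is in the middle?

g

The two most frequent reciprocal classes, + + g and f e +, are the parental types, so the F1 was + + g / f e +.
The two rarest classes, + + + and f e g, are the double crossovers. Comparing them with the parentals, only the g allele has switched, so g is the middle locus and the order is f – g – e.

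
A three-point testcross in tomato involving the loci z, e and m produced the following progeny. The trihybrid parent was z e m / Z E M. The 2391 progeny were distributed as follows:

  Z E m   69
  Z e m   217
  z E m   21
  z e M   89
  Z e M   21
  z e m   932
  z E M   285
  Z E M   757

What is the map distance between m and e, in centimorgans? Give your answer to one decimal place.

8.4 centimorgans

The two rarest classes, z E m and Z e M, are the double crossovers. Comparing them with the parentals, only the e allele has switched, so e is the middle locus and the order is m – e – z.
Crossovers in the m–e interval produce the single-crossover classes z e M and Z E m (89 + 69 = 158) plus the double crossovers (42).
RF(m–e) = (158 + 42) / 2391 = 200/2391 = 0.0836 → 8.4 centimorgans.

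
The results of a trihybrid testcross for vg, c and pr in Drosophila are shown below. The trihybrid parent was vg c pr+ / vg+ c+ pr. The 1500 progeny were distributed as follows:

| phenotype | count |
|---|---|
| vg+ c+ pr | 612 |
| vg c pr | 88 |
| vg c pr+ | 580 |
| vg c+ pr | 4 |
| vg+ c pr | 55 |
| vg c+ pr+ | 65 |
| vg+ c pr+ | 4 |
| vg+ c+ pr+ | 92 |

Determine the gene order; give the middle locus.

vg

The two rarest classes, vg+ c pr+ and vg c+ pr, are the double crossovers. Comparing them with the parentals, only the vg allele has switched, so vg is the middle locus and the order is c – vg – pr.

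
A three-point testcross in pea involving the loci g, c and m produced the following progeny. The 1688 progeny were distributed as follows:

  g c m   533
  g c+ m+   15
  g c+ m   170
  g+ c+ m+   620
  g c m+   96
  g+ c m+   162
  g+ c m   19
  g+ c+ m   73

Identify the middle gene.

g

The two most frequent reciprocal classes, g c m and g+ c+ m+, are the parental types, so the F1 was g c m / g+ c+ m+.
The two rarest classes, g+ c m and g c+ m+, are the double crossovers. Comparing them with the parentals, only the g allele has switched, so g is the middle locus and the order is m – g – c.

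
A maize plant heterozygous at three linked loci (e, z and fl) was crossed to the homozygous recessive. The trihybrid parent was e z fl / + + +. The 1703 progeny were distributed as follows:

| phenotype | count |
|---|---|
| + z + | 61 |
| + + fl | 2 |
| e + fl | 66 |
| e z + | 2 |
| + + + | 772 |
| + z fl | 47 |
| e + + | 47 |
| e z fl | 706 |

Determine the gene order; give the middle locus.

The two rarest classes, e z + and + + fl, are the double crossovers. Comparing them with the parentals, only the fl allele has switched, so fl is the middle locus and the order is z – fl – e.

fl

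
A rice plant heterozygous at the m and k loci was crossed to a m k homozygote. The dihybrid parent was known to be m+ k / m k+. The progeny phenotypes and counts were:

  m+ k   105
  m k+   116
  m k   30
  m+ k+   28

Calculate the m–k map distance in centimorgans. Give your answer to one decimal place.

The recombinant classes are m+ k+ and m k: 28 + 30 = 58.
Recombination frequency = 58/279 = 0.2079 ≈ 20.8%, i.e. 20.8 centimorgans.

20.8 centimorgans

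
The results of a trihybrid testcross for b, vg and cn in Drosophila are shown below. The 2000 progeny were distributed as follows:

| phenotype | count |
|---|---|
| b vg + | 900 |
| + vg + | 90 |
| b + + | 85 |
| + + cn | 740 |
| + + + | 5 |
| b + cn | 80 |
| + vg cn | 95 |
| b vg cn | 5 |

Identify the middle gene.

cn

The two most frequent reciprocal classes, + + cn and b vg +, are the parental types, so the F1 was + + cn / b vg +.
The two rarest classes, + + + and b vg cn, are the double crossovers. Comparing them with the parentals, only the cn allele has switched, so cn is the middle locus and the order is vg – cn – b.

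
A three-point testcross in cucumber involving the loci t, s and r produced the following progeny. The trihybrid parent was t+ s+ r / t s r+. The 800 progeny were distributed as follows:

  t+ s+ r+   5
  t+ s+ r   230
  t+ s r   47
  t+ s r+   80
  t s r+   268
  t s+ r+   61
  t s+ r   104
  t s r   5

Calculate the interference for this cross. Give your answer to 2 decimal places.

0.65

The two rarest classes, t+ s+ r+ and t s r, are the double crossovers. Comparing them with the parentals, only the r allele has switched, so r is the middle locus and the order is t – r – s.
t–r: (184 + 10)/800 = 0.2425; r–s: (108 + 10)/800 = 0.1475.
Expected DCO frequency = 0.2425 × 0.1475 ≈ 0.03577; observed = 10/800 ≈ 0.01250.
Coefficient of coincidence = 0.01250/0.03577 ≈ 0.35; interference = 1 − 0.35 = 0.65.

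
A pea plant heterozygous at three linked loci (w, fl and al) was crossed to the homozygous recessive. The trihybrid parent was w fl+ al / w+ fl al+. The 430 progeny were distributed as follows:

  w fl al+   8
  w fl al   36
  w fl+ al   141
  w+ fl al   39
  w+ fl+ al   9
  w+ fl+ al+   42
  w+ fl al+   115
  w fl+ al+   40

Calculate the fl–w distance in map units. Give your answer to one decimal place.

22.1 map units

The two rarest classes, w+ fl+ al and w fl al+, are the double crossovers. Comparing them with the parentals, only the w allele has switched, so w is the middle locus and the order is al – w – fl.
Crossovers in the w–fl interval produce the single-crossover classes w fl al and w+ fl+ al+ (36 + 42 = 78) plus the double crossovers (17).
RF(w–fl) = (78 + 17) / 430 = 95/430 = 0.2209 → 22.1 map units.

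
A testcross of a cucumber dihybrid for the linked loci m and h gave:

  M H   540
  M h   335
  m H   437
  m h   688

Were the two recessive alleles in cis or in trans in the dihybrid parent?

cis

The two most frequent classes are M H (540) and m h (688); these are the parental (non-recombinant) types.
So the F1 carried M H on one chromosome and m h on the other — the recessive alleles are on the same chromosome (cis / coupling).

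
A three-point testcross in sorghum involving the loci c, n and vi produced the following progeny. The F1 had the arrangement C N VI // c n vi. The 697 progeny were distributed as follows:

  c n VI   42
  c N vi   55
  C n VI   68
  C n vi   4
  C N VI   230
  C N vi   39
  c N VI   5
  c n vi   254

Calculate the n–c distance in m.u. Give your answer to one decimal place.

The two rarest classes, c N VI and C n vi, are the double crossovers. Comparing them with the parentals, only the c allele has switched, so c is the middle locus and the order is vi – c – n.
Crossovers in the c–n interval produce the single-crossover classes C n VI and c N vi (68 + 55 = 123) plus the double crossovers (9).
RF(c–n) = (123 + 9) / 697 = 132/697 = 0.1894 → 18.9 m.u.

18.9 m.u.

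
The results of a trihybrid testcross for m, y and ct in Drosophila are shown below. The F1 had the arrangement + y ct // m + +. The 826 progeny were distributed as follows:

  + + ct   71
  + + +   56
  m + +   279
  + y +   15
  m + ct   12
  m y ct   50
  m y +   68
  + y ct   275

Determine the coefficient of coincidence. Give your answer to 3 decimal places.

1.010

The two rarest classes, + y + and m + ct, are the double crossovers. Comparing them with the parentals, only the ct allele has switched, so ct is the middle locus and the order is y – ct – m.
y–ct: (139 + 27)/826 = 0.2010; ct–m: (106 + 27)/826 = 0.1610.
Expected DCO frequency = 0.2010 × 0.1610 ≈ 0.03236; observed = 27/826 ≈ 0.03269.
Coefficient of coincidence = 0.03269/0.03236 ≈ 1.010.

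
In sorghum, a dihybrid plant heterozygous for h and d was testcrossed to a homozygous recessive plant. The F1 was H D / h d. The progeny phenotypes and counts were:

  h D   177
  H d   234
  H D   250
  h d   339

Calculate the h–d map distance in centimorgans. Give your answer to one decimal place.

The recombinant classes are H d and h D: 234 + 177 = 411.
Recombination frequency = 411/1000 = 0.4110 ≈ 41.1%, i.e. 41.1 centimorgans.

41.1 centimorgans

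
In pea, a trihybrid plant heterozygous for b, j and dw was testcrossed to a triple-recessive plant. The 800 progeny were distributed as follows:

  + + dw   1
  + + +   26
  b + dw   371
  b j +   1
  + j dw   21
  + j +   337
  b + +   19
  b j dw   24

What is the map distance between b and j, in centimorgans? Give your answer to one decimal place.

The two most frequent reciprocal classes, + j + and b + dw, are the parental types, so the F1 was + j + / b + dw.
The two rarest classes, b j + and + + dw, are the double crossovers. Comparing them with the parentals, only the b allele has switched, so b is the middle locus and the order is j – b – dw.
Crossovers in the j–b interval produce the single-crossover classes + + + and b j dw (26 + 24 = 50) plus the double crossovers (2).
RF(j–b) = (50 + 2) / 800 = 52/800 = 0.0650 → 6.5 centimorgans.

6.5 centimorgans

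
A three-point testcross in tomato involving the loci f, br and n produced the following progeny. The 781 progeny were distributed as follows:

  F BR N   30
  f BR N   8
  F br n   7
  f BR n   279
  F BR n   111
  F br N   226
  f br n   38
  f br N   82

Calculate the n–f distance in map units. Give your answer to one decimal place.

26.6 map units

The two most frequent reciprocal classes, F br N and f BR n, are the parental types, so the F1 was F br N / f BR n.
The two rarest classes, F br n and f BR N, are the double crossovers. Comparing them with the parentals, only the n allele has switched, so n is the middle locus and the order is f – n – br.
Crossovers in the f–n interval produce the single-crossover classes f br N and F BR n (82 + 111 = 193) plus the double crossovers (15).
RF(f–n) = (193 + 15) / 781 = 208/781 = 0.2663 → 26.6 map units.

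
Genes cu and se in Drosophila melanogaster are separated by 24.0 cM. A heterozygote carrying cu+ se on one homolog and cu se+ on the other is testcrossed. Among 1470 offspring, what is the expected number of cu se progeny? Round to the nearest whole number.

176

A map distance of 24.0 cM corresponds to a recombination frequency of 0.240.
The F1 is cu+ se / cu se+, so cu se is a recombinant gamete class with expected frequency r/2 = 0.240/2 = 0.1200.
Expected number = 0.1200 × 1470 = 176.40 ≈ 176.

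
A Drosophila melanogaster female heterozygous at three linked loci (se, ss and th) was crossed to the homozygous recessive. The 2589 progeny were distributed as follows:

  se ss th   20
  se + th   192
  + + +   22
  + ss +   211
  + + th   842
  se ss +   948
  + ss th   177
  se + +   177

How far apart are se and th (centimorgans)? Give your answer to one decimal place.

17.2 centimorgans

The two most frequent reciprocal classes, + + th and se ss +, are the parental types, so the F1 was + + th / se ss +.
The two rarest classes, + + + and se ss th, are the double crossovers. Comparing them with the parentals, only the th allele has switched, so th is the middle locus and the order is se – th – ss.
Crossovers in the se–th interval produce the single-crossover classes se + th and + ss + (192 + 211 = 403) plus the double crossovers (42).
RF(se–th) = (403 + 42) / 2589 = 445/2589 = 0.1719 → 17.2 centimorgans.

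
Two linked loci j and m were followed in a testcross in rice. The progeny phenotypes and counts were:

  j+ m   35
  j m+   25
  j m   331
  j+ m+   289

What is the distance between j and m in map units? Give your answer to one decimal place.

8.8 map units

The two most frequent classes, j+ m+ (289) and j m (331), are the parental types, so the F1 was j+ m+ / j m.
The recombinant classes are j+ m and j m+: 35 + 25 = 60.
Recombination frequency = 60/680 = 0.0882 ≈ 8.8%, i.e. 8.8 map units.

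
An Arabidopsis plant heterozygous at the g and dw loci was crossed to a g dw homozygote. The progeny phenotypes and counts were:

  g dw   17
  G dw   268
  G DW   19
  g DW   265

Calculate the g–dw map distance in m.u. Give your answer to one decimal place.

The two most frequent classes, G dw (268) and g DW (265), are the parental types, so the F1 was G dw / g DW.
The recombinant classes are G DW and g dw: 19 + 17 = 36.
Recombination frequency = 36/569 = 0.0633 ≈ 6.3%, i.e. 6.3 m.u.

6.3 m.u.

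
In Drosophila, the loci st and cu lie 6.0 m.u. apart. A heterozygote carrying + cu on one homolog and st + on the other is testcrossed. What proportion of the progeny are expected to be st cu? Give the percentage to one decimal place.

A map distance of 6.0 m.u. corresponds to a recombination frequency of 0.060.
The F1 is + cu / st +, so st cu is a recombinant gamete class with expected frequency r/2 = 0.060/2 = 0.0300.
That is 0.0300 = 3.0% of the progeny.

3.0%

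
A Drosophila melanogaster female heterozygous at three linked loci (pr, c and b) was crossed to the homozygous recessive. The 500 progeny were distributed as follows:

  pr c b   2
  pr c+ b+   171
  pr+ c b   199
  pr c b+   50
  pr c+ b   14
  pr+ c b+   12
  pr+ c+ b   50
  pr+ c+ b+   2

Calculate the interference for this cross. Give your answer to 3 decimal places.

The two most frequent reciprocal classes, pr c+ b+ and pr+ c b, are the parental types, so the F1 was pr c+ b+ / pr+ c b.
The two rarest classes, pr+ c+ b+ and pr c b, are the double crossovers. Comparing them with the parentals, only the pr allele has switched, so pr is the middle locus and the order is c – pr – b.
c–pr: (100 + 4)/500 = 0.2080; pr–b: (26 + 4)/500 = 0.0600.
Expected DCO frequency = 0.2080 × 0.0600 ≈ 0.01248; observed = 4/500 ≈ 0.00800.
Coefficient of coincidence = 0.00800/0.01248 ≈ 0.641; interference = 1 − 0.641 = 0.359.

0.359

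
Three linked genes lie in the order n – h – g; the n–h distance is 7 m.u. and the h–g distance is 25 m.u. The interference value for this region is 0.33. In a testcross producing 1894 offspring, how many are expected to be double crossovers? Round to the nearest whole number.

Map distances give recombination frequencies of 0.070 and 0.250 for the two intervals.
With interference 0.33 (so coincidence = 0.67), expected double-crossover frequency = 0.070 × 0.250 × 0.67 = 0.01172.
Expected number = 0.01172 × 1894 = 22.21 ≈ 22.

22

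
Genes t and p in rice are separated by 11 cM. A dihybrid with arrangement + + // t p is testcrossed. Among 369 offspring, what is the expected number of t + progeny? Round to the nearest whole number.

20

A map distance of 11 cM corresponds to a recombination frequency of 0.110.
The F1 is + + / t p, so t + is a recombinant gamete class with expected frequency r/2 = 0.110/2 = 0.0550.
Expected number = 0.0550 × 369 = 20.30 ≈ 20.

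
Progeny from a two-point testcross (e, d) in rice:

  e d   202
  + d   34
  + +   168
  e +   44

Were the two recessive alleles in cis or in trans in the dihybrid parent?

cis

The two most frequent classes are + + (168) and e d (202); these are the parental (non-recombinant) types.
So the F1 carried + + on one chromosome and e d on the other — the recessive alleles are on the same chromosome (cis / coupling).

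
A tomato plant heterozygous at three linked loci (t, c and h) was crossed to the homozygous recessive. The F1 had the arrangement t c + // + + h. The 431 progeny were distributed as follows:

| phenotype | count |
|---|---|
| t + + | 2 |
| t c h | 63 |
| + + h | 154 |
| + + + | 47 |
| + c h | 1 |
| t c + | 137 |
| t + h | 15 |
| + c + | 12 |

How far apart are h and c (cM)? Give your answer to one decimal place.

The two rarest classes, t + + and + c h, are the double crossovers. Comparing them with the parentals, only the c allele has switched, so c is the middle locus and the order is h – c – t.
Crossovers in the h–c interval produce the single-crossover classes t c h and + + + (63 + 47 = 110) plus the double crossovers (3).
RF(h–c) = (110 + 3) / 431 = 113/431 = 0.2622 → 26.2 cM.

26.2 cM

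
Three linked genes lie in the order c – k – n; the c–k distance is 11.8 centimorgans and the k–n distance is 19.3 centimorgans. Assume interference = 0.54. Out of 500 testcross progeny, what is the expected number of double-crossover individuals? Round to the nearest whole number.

5

Map distances give recombination frequencies of 0.118 and 0.193 for the two intervals.
With interference 0.54 (so coincidence = 0.46), expected double-crossover frequency = 0.118 × 0.193 × 0.46 = 0.01048.
Expected number = 0.01048 × 500 = 5.24 ≈ 5.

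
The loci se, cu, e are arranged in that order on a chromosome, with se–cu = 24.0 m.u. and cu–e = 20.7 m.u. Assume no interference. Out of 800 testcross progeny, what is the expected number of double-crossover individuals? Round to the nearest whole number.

40

Map distances give recombination frequencies of 0.240 and 0.207 for the two intervals.
With no interference, expected double-crossover frequency = 0.240 × 0.207 = 0.04968.
Expected number = 0.04968 × 800 = 39.74 ≈ 40.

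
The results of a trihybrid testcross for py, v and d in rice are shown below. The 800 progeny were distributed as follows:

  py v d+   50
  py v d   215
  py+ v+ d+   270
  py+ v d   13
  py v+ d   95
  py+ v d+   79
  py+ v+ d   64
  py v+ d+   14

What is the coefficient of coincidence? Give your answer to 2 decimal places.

0.76

The two most frequent reciprocal classes, py+ v+ d+ and py v d, are the parental types, so the F1 was py+ v+ d+ / py v d.
The two rarest classes, py v+ d+ and py+ v d, are the double crossovers. Comparing them with the parentals, only the py allele has switched, so py is the middle locus and the order is v – py – d.
v–py: (174 + 27)/800 = 0.2512; py–d: (114 + 27)/800 = 0.1762.
Expected DCO frequency = 0.2512 × 0.1762 ≈ 0.04426; observed = 27/800 ≈ 0.03375.
Coefficient of coincidence = 0.03375/0.04426 ≈ 0.76.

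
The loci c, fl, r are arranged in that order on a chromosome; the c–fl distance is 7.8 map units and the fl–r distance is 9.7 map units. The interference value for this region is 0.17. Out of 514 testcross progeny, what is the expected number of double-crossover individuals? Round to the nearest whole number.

3

Map distances give recombination frequencies of 0.078 and 0.097 for the two intervals.
With interference 0.17 (so coincidence = 0.83), expected double-crossover frequency = 0.078 × 0.097 × 0.83 = 0.00628.
Expected number = 0.00628 × 514 = 3.23 ≈ 3.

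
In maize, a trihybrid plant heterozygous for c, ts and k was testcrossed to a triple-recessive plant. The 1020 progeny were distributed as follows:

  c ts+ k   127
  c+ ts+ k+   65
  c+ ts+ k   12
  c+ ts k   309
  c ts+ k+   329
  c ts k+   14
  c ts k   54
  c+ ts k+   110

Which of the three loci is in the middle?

The two most frequent reciprocal classes, c ts+ k+ and c+ ts k, are the parental types, so the F1 was c ts+ k+ / c+ ts k.
The two rarest classes, c ts k+ and c+ ts+ k, are the double crossovers. Comparing them with the parentals, only the ts allele has switched, so ts is the middle locus and the order is c – ts – k.

ts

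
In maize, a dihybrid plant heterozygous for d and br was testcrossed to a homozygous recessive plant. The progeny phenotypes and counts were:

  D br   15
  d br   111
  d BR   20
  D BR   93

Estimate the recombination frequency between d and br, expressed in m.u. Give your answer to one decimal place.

14.6 m.u.

The two most frequent classes, D BR (93) and d br (111), are the parental types, so the F1 was D BR / d br.
The recombinant classes are D br and d BR: 15 + 20 = 35.
Recombination frequency = 35/239 = 0.1464 ≈ 14.6%, i.e. 14.6 m.u.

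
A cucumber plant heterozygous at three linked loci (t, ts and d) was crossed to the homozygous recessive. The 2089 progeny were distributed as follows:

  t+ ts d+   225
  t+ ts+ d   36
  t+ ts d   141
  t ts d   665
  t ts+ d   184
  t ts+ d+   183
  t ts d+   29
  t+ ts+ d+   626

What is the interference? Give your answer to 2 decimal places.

0.26

The two most frequent reciprocal classes, t+ ts+ d+ and t ts d, are the parental types, so the F1 was t+ ts+ d+ / t ts d.
The two rarest classes, t+ ts+ d and t ts d+, are the double crossovers. Comparing them with the parentals, only the d allele has switched, so d is the middle locus and the order is t – d – ts.
t–d: (324 + 65)/2089 = 0.1862; d–ts: (409 + 65)/2089 = 0.2269.
Expected DCO frequency = 0.1862 × 0.2269 ≈ 0.04225; observed = 65/2089 ≈ 0.03112.
Coefficient of coincidence = 0.03112/0.04225 ≈ 0.74; interference = 1 − 0.74 = 0.26.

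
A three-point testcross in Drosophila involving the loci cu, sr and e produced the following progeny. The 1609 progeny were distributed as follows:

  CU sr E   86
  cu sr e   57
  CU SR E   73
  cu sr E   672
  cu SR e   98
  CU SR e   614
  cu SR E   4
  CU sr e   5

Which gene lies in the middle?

The two most frequent reciprocal classes, CU SR e and cu sr E, are the parental types, so the F1 was CU SR e / cu sr E.
The two rarest classes, CU sr e and cu SR E, are the double crossovers. Comparing them with the parentals, only the sr allele has switched, so sr is the middle locus and the order is cu – sr – e.

sr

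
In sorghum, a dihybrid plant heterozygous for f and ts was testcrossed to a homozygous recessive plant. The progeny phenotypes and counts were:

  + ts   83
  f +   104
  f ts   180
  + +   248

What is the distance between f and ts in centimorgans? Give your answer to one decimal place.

The two most frequent classes, + + (248) and f ts (180), are the parental types, so the F1 was + + / f ts.
The recombinant classes are + ts and f +: 83 + 104 = 187.
Recombination frequency = 187/615 = 0.3041 ≈ 30.4%, i.e. 30.4 centimorgans.

30.4 centimorgans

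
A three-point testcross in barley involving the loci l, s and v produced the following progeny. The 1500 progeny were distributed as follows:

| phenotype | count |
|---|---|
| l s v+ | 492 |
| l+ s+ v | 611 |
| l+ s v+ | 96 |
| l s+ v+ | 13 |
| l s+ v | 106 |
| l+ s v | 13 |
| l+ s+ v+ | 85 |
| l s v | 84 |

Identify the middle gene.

The two most frequent reciprocal classes, l s v+ and l+ s+ v, are the parental types, so the F1 was l s v+ / l+ s+ v.
The two rarest classes, l s+ v+ and l+ s v, are the double crossovers. Comparing them with the parentals, only the s allele has switched, so s is the middle locus and the order is l – s – v.

s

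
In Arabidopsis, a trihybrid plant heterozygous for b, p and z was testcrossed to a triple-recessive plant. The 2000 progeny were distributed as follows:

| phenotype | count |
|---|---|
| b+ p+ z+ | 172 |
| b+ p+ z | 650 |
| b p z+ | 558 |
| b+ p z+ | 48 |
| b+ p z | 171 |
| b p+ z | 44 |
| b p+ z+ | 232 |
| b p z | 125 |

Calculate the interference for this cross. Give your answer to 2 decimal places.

The two most frequent reciprocal classes, b p z+ and b+ p+ z, are the parental types, so the F1 was b p z+ / b+ p+ z.
The two rarest classes, b+ p z+ and b p+ z, are the double crossovers. Comparing them with the parentals, only the b allele has switched, so b is the middle locus and the order is z – b – p.
z–b: (297 + 92)/2000 = 0.1945; b–p: (403 + 92)/2000 = 0.2475.
Expected DCO frequency = 0.1945 × 0.2475 ≈ 0.04814; observed = 92/2000 ≈ 0.04600.
Coefficient of coincidence = 0.04600/0.04814 ≈ 0.96; interference = 1 − 0.96 = 0.04.

0.04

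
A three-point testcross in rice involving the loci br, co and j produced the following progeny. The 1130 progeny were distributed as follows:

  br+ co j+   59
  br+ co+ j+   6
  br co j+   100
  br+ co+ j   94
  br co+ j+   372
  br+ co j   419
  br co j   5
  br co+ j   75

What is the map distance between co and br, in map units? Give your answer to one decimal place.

The two most frequent reciprocal classes, br co+ j+ and br+ co j, are the parental types, so the F1 was br co+ j+ / br+ co j.
The two rarest classes, br+ co+ j+ and br co j, are the double crossovers. Comparing them with the parentals, only the br allele has switched, so br is the middle locus and the order is j – br – co.
Crossovers in the br–co interval produce the single-crossover classes br co j+ and br+ co+ j (100 + 94 = 194) plus the double crossovers (11).
RF(br–co) = (194 + 11) / 1130 = 205/1130 = 0.1814 → 18.1 map units.

18.1 map units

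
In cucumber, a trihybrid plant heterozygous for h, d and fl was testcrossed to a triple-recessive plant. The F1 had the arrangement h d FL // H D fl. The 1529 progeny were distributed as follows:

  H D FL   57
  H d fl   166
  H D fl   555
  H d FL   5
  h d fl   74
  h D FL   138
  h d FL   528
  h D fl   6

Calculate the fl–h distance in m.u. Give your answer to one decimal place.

The two rarest classes, H d FL and h D fl, are the double crossovers. Comparing them with the parentals, only the h allele has switched, so h is the middle locus and the order is d – h – fl.
Crossovers in the h–fl interval produce the single-crossover classes h d fl and H D FL (74 + 57 = 131) plus the double crossovers (11).
RF(h–fl) = (131 + 11) / 1529 = 142/1529 = 0.0929 → 9.3 m.u.

9.3 m.u.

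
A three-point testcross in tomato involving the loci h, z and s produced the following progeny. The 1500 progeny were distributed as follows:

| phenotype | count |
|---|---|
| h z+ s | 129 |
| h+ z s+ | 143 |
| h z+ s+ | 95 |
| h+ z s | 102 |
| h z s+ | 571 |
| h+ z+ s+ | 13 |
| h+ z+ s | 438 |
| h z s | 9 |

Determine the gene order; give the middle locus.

s

The two most frequent reciprocal classes, h z s+ and h+ z+ s, are the parental types, so the F1 was h z s+ / h+ z+ s.
The two rarest classes, h z s and h+ z+ s+, are the double crossovers. Comparing them with the parentals, only the s allele has switched, so s is the middle locus and the order is h – s – z.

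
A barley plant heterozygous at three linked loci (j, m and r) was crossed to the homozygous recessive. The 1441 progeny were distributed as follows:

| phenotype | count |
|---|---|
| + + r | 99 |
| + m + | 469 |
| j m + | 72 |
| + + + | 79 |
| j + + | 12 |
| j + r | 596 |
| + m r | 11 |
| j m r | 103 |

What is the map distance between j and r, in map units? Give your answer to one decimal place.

13.5 map units

The two most frequent reciprocal classes, j + r and + m +, are the parental types, so the F1 was j + r / + m +.
The two rarest classes, j + + and + m r, are the double crossovers. Comparing them with the parentals, only the r allele has switched, so r is the middle locus and the order is m – r – j.
Crossovers in the r–j interval produce the single-crossover classes + + r and j m + (99 + 72 = 171) plus the double crossovers (23).
RF(r–j) = (171 + 23) / 1441 = 194/1441 = 0.1346 → 13.5 map units.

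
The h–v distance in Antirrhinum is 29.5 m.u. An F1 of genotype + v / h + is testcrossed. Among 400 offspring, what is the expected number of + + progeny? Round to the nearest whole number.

59

A map distance of 29.5 m.u. corresponds to a recombination frequency of 0.295.
The F1 is + v / h +, so + + is a recombinant gamete class with expected frequency r/2 = 0.295/2 = 0.1475.
Expected number = 0.1475 × 400 = 59.00 ≈ 59.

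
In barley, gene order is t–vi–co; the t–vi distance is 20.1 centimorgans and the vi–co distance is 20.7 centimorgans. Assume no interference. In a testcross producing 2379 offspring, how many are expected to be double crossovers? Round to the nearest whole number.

Map distances give recombination frequencies of 0.201 and 0.207 for the two intervals.
With no interference, expected double-crossover frequency = 0.201 × 0.207 = 0.04161.
Expected number = 0.04161 × 2379 = 98.98 ≈ 99.

99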